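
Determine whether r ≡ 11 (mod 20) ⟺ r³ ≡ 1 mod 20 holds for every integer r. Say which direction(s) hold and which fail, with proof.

(⇒) fails and (⇐) fails.

(→) This fails: take r = 11. Then 11 ≡ 11 (mod 20), but 11³ = 1331 ≡ 11 (mod 20), not 1.

(←) This fails: take r = 1. Then 1³ = 1 ≡ 1 (mod 20), yet 1 ≡ 1 (mod 20), not 11.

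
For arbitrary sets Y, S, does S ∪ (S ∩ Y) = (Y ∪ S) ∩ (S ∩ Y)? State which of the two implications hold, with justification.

(⊆) This inclusion fails. Take Y = ∅, S = {1}; then 1 ∈ S ∪ (S ∩ Y) but 1 ∉ (Y ∪ S) ∩ (S ∩ Y).

(⊇) Let x ∈ (Y ∪ S) ∩ (S ∩ Y). Then x ∈ Y ∩ S, from which x ∈ S ∪ (S ∩ Y).

(⊆) fails; (⊇) holds.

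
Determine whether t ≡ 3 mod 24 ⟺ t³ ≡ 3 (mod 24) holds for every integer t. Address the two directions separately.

Both directions hold; the statement is true.

(→) Suppose t ≡ 3 mod 24. Write t = 24j + 3. Then (24j + 3)³ = 13824j³ + 5184j² + 648j + 27 = 24(576j³ + 216j² + 27j + 1) + 3, so t³ ≡ 3 (mod 24).

(←) Conversely, suppose t³ ≡ 3 (mod 24). The only residue r in {0, …, 23} with r³ ≡ 3 (mod 24) is r = 3, so t ≡ 3 (mod 24).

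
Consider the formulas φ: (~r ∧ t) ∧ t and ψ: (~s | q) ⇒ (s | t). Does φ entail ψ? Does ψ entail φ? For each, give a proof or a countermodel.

Not equivalent: only (⇒) holds.

(⇒) Assume the antecedent. If t is true, (~s | q) ⇒ (s | t) reduces to true regardless of the other variables. If t is false, the antecedent cannot hold. Either way (~s | q) ⇒ (s | t) holds.

(⇐) This fails. Under r = T, t = T, q = F, s = F, the left side is false but the right side is true.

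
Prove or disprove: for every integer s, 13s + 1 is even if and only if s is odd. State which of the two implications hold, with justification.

Both implications hold.

Converse. Suppose s is odd; write s = 2j + 1. Then 13s + 1 = 13·(2j + 1) + 1 = 2·13j + 14, which is even.

Forward direction. Suppose 13s + 1 is even. Since 13 is odd, 13s and s have the same parity, so 13s + 1 ≡ s + 1 (mod 2). As 1 is odd, 13s + 1 is even exactly when s is odd. Thus s is odd.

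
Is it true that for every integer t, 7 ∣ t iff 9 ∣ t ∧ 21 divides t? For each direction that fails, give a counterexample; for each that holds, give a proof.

Forward direction. This fails: take t = 7. Certainly 7 ∣ 7, but 9 ∤ 7.

Converse. Suppose 9 ∣ t and 21 ∣ t. Any common multiple of 9 and 21 is a multiple of their lcm; here lcm(9, 21) = 9·21/gcd(9, 21) = 189/3 = 63, so 63 ∣ t. Since 7 ∣ 63, it follows that 7 ∣ t.

The forward direction fails; the converse holds.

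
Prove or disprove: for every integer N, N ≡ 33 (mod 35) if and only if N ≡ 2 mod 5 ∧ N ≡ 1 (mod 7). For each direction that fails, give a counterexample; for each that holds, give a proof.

(⇒) This fails: N = 33 gives 33 ≡ 33 (mod 35) but 33 ≡ 3 (mod 5), so the conjunction on the right does not hold.

(⇐) This fails: N = 22 satisfies both congruences on the right (22 ≡ 2 mod 5 and 22 ≡ 1 mod 7) yet 22 ≡ 22 (mod 35), not 33.

Both directions fail.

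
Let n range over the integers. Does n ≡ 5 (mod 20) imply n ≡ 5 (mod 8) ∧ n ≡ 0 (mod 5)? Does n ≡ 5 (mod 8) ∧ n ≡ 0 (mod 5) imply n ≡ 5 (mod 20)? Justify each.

Only the reverse direction holds.

[⇒] This fails: n = 25 gives 25 ≡ 5 (mod 20) but 25 ≡ 1 (mod 8), so the conjunction on the right does not hold.

[⇐] Conversely, if n ≡ 5 (mod 8) and n ≡ 0 (mod 5), then by the Chinese remainder theorem n ≡ 5 (mod 40). Since 5 ≡ 5 (mod 20) and 20 ∣ 40, we get n ≡ 5 (mod 20).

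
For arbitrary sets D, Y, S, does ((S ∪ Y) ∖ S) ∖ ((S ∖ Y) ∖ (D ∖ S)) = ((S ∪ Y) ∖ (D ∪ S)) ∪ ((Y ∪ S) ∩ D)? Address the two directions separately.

The sets are not equal: only the forward inclusion holds.

(⟹) Let x ∈ ((S ∪ Y) ∖ S) ∖ ((S ∖ Y) ∖ (D ∖ S)). Then either x ∈ Y and x ∉ D, S; or x ∈ D ∩ Y and x ∉ S. In each case x ∈ ((S ∪ Y) ∖ (D ∪ S)) ∪ ((Y ∪ S) ∩ D), so ((S ∪ Y) ∖ S) ∖ ((S ∖ Y) ∖ (D ∖ S)) ⊆ ((S ∪ Y) ∖ (D ∪ S)) ∪ ((Y ∪ S) ∩ D).

(⟸) This inclusion fails. Take D = {1}, Y = ∅, S = {1}; then 1 ∈ ((S ∪ Y) ∖ (D ∪ S)) ∪ ((Y ∪ S) ∩ D) but 1 ∉ ((S ∪ Y) ∖ S) ∖ ((S ∖ Y) ∖ (D ∖ S)).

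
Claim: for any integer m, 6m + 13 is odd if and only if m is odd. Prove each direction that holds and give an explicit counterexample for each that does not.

Only the converse holds.

Converse. Suppose m is odd. Since 6 is even, 6m is even for every m, so 6m + 13 has the same parity as 13, which is odd. Hence 6m + 13 is odd.

Forward direction. This fails: take m = 2. Then 6m + 13 = 25, which is odd, yet m = 2 is even, not odd.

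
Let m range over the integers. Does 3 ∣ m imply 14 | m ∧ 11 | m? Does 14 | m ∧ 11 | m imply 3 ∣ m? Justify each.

Neither direction holds.

(⇒) This fails: take m = 3. Certainly 3 ∣ 3, but 14 ∤ 3.

(⇐) This fails: take m = 154. Both 14 ∣ 154 and 11 ∣ 154, yet 154 is not a multiple of 3 (since 154 = 51·3 + 1), so 3 ∤ 154.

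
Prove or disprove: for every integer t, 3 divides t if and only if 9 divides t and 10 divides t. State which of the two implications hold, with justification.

(⇒) fails; (⇐) holds.

(⇒) This fails: take t = 3. Certainly 3 ∣ 3, but 9 ∤ 3.

(⇐) Suppose 9 ∣ t and 10 ∣ t. Any common multiple of 9 and 10 is a multiple of their lcm; here gcd(9, 10) = 1, so lcm(9, 10) = 9·10 = 90, so 90 ∣ t. Since 3 ∣ 90, it follows that 3 ∣ t.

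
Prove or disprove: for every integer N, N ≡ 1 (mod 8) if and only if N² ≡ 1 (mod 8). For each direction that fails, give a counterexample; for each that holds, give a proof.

[⇒] Suppose N ≡ 1 (mod 8). Write N = 8j + 1. Then (8j + 1)² = 64j² + 16j + 1 = 8(8j² + 2j) + 1, so N² ≡ 1 (mod 8).

[⇐] This fails: take N = 3. Then 3² = 9 ≡ 1 (mod 8), yet 3 ≡ 3 (mod 8), not 1.

The forward direction holds; the converse fails.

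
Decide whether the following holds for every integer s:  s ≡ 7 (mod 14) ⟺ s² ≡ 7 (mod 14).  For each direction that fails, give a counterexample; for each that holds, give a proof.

[⇒] Suppose s ≡ 7 (mod 14). Write s = 14j + 7. Then (14j + 7)² = 196j² + 196j + 49 = 14(14j² + 14j + 3) + 7, so s² ≡ 7 (mod 14).

[⇐] Conversely, suppose s² ≡ 7 (mod 14). The only residue r in {0, …, 13} with r² ≡ 7 (mod 14) is r = 7, so s ≡ 7 (mod 14).

Equivalent; both directions hold.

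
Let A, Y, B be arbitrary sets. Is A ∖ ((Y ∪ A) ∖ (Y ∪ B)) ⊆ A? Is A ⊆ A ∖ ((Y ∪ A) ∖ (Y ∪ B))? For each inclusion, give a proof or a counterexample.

(⊆) holds; (⊇) fails.

(⊆) Let x ∈ A ∖ ((Y ∪ A) ∖ (Y ∪ B)). Then either x ∈ A ∩ Y and x ∉ B; or x ∈ A ∩ B and x ∉ Y; or x ∈ A ∩ Y ∩ B. In each case x ∈ A, so A ∖ ((Y ∪ A) ∖ (Y ∪ B)) ⊆ A.

(⊇) This inclusion fails. Take A = {1}, Y = ∅, B = ∅; then 1 ∈ A but 1 ∉ A ∖ ((Y ∪ A) ∖ (Y ∪ B)).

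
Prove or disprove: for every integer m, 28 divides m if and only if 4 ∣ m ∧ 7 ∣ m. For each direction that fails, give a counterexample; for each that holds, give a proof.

(→) If 28 ∣ m, write m = 28q. Since 28 = 7·4, m = 4·(7q), so 4 ∣ m; and since 28 = 4·7, m = 7·(4q), so 7 ∣ m.

(←) Suppose 4 ∣ m and 7 ∣ m. Any common multiple of 4 and 7 is a multiple of their lcm; here gcd(4, 7) = 1, so lcm(4, 7) = 4·7 = 28, so 28 ∣ m.

Equivalent; both directions hold.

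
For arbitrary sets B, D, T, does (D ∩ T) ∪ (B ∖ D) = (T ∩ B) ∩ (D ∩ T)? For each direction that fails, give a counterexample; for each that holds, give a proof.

(⟹) This inclusion fails. Take B = {1}, D = ∅, T = ∅; then 1 ∈ (D ∩ T) ∪ (B ∖ D) but 1 ∉ (T ∩ B) ∩ (D ∩ T).

(⟸) Let x ∈ (T ∩ B) ∩ (D ∩ T). Then x ∈ B ∩ D ∩ T, from which x ∈ (D ∩ T) ∪ (B ∖ D).

Only the reverse inclusion holds.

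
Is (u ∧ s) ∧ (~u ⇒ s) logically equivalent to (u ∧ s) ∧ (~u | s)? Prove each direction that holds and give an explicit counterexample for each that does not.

Equivalent; both directions hold.

(→) Assume the antecedent. If u is true, the antecedent forces (u = T, s = T), and (u ∧ s) ∧ (~u | s) holds there. If u is false, the antecedent cannot hold. Either way (u ∧ s) ∧ (~u | s) holds.

(←) Assume the antecedent. If u is true, the antecedent forces (u = T, s = T), and (u ∧ s) ∧ (~u ⇒ s) holds there. If u is false, the antecedent cannot hold. Either way (u ∧ s) ∧ (~u ⇒ s) holds.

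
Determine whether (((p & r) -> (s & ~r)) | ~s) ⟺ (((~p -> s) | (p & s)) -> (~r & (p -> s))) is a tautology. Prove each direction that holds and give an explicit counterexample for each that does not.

Only the converse holds.

Converse. Assume the antecedent. If s is true, the antecedent forces (s = T, p = F, r = F) or (s = T, p = T, r = F), and ((p & r) -> (s & ~r)) | ~s holds there. If s is false, ((p & r) -> (s & ~r)) | ~s reduces to true regardless of the other variables. Either way ((p & r) -> (s & ~r)) | ~s holds.

Forward direction. This fails. Under s = F, p = T, r = F, the left side is true but the right side is false.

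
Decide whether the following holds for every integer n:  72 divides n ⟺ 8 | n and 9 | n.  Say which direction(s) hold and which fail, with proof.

Both implications hold.

(←) Suppose 8 ∣ n and 9 ∣ n. Any common multiple of 8 and 9 is a multiple of their lcm; here gcd(8, 9) = 1, so lcm(8, 9) = 8·9 = 72, so 72 ∣ n.

(→) If 72 ∣ n, write n = 72q. Since 72 = 9·8, n = 8·(9q), so 8 ∣ n; and since 72 = 8·9, n = 9·(8q), so 9 ∣ n.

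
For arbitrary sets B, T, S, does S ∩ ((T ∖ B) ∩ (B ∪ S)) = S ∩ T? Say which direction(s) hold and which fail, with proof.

Forward inclusion. Let x ∈ S ∩ ((T ∖ B) ∩ (B ∪ S)). Then x ∈ T ∩ S and x ∉ B, from which x ∈ S ∩ T.

Reverse inclusion. This inclusion fails. Take B = {1}, T = {1}, S = {1}; then 1 ∈ S ∩ T but 1 ∉ S ∩ ((T ∖ B) ∩ (B ∪ S)).

The sets are not equal: only the forward inclusion holds.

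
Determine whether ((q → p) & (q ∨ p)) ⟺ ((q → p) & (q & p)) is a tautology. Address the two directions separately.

Only the converse holds.

(⇒) This fails. Under p = T, q = F, the left side is true but the right side is false.

(⇐) Assume the antecedent. If p is true, (q → p) & (q ∨ p) reduces to true regardless of the other variables. If p is false, the antecedent cannot hold. Either way (q → p) & (q ∨ p) holds.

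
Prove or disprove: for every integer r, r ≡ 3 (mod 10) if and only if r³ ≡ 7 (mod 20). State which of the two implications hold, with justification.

Not equivalent: only (⇐) holds.

Forward direction. This fails: take r = 13. Then 13 ≡ 3 (mod 10), but 13³ = 2197 ≡ 17 (mod 20), not 7.

Converse. The residues r modulo 20 with r³ ≡ 7 (mod 20) are exactly {3}, and each is ≡ 3 (mod 10).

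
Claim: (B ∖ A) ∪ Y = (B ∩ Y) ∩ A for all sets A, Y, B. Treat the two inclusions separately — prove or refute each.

Only the reverse inclusion holds.

(⟹) This inclusion fails. Take A = ∅, Y = {1}, B = ∅; then 1 ∈ (B ∖ A) ∪ Y but 1 ∉ (B ∩ Y) ∩ A.

(⟸) Let x ∈ (B ∩ Y) ∩ A. Then x ∈ A ∩ Y ∩ B, from which x ∈ (B ∖ A) ∪ Y.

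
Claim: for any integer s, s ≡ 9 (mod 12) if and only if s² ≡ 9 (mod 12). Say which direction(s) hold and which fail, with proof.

[⇒] Suppose s ≡ 9 (mod 12). Write s = 12j + 9. Then (12j + 9)² = 144j² + 216j + 81 = 12(12j² + 18j + 6) + 9, so s² ≡ 9 (mod 12).

[⇐] This fails: take s = 3. Then 3² = 9 ≡ 9 (mod 12), yet 3 ≡ 3 (mod 12), not 9.

(⇒) holds; (⇐) fails.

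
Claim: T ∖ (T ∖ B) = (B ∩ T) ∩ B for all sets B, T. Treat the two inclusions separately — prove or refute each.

Both inclusions hold.

(⊆) Let x ∈ T ∖ (T ∖ B). Then x ∈ B ∩ T, from which x ∈ (B ∩ T) ∩ B.

(⊇) Let x ∈ (B ∩ T) ∩ B. Then x ∈ B ∩ T, from which x ∈ T ∖ (T ∖ B).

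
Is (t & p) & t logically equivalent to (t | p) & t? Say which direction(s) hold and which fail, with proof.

(→) Assume the antecedent. If p is true, the antecedent forces (p = T, t = T), and (t | p) & t holds there. If p is false, the antecedent cannot hold. Either way (t | p) & t holds.

(←) This fails. Under p = F, t = T, the left side is false but the right side is true.

Only the forward direction holds.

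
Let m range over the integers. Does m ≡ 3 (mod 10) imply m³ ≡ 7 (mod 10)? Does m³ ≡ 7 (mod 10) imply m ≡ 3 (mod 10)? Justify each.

The biconditional holds.

Forward direction. Suppose m ≡ 3 (mod 10). Write m = 10j + 3. Then (10j + 3)³ = 1000j³ + 900j² + 270j + 27 = 10(100j³ + 90j² + 27j + 2) + 7, so m³ ≡ 7 (mod 10).

Converse. For the converse, argue contrapositively. If m ≢ 3 (mod 10), then m is congruent to one of 0, 1, 2, 4, 5, 6, 7, 8, 9 modulo 10, and these give m³ ≡ 0, 1, 8, 4, 5, 6, 3, 2, 9 respectively — never 7.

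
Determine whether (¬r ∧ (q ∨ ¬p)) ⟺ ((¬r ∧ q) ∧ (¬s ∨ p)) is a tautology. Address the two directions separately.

Only the reverse direction holds.

(⟹) This fails. Under p = F, s = F, q = F, r = F, the left side is true but the right side is false.

(⟸) Assume the antecedent. If p is true, the antecedent forces (p = T, s = F, q = T, r = F) or (p = T, s = T, q = T, r = F), and ¬r ∧ (q ∨ ¬p) holds there. If p is false, the antecedent forces (p = F, s = F, q = T, r = F), and ¬r ∧ (q ∨ ¬p) holds there. Either way ¬r ∧ (q ∨ ¬p) holds.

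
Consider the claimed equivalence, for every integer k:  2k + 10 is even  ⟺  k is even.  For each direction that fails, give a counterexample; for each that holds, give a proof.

Only the converse holds.

(→) This fails: take k = 1. Then 2k + 10 = 12, which is even, yet k = 1 is odd, not even.

(←) Suppose k is even. Since 2 is even, 2k is even for every k, so 2k + 10 has the same parity as 10, which is even. Hence 2k + 10 is even.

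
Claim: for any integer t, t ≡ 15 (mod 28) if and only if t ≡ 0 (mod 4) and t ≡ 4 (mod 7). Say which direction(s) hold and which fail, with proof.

(⇒) This fails: t = 15 gives 15 ≡ 15 (mod 28) but 15 ≡ 3 (mod 4), so the conjunction on the right does not hold.

(⇐) This fails: t = 4 satisfies both congruences on the right (4 ≡ 0 mod 4 and 4 ≡ 4 mod 7) yet 4 ≡ 4 (mod 28), not 15.

(⇒) fails and (⇐) fails.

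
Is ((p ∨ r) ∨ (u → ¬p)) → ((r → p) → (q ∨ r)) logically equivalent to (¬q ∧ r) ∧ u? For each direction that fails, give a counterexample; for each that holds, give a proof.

Forward direction. This fails. Under q = T, p = F, r = F, u = F, the left side is true but the right side is false.

Converse. Assume the antecedent. If q is true, the antecedent cannot hold. If q is false, the antecedent forces (q = F, p = F, r = T, u = T) or (q = F, p = T, r = T, u = T), and the consequent holds there. Either way the consequent holds.

Only the converse holds.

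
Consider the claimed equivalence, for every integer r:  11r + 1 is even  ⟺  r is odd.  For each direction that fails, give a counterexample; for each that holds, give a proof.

(⇒) Suppose 11r + 1 is even. Since 11 is odd, 11r and r have the same parity, so 11r + 1 ≡ r + 1 (mod 2). As 1 is odd, 11r + 1 is even exactly when r is odd. Thus r is odd.

(⇐) Conversely, suppose r is odd; write r = 2j + 1. Then 11r + 1 = 11·(2j + 1) + 1 = 2·11j + 12, which is even.

Both directions hold.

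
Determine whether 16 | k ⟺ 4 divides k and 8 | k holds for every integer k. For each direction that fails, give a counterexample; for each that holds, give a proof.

Forward direction. If 16 ∣ k, write k = 16q. Since 16 = 4·4, k = 4·(4q), so 4 ∣ k; and since 16 = 2·8, k = 8·(2q), so 8 ∣ k.

Converse. This fails: take k = 8. Both 4 ∣ 8 and 8 ∣ 8, yet 8 is not a multiple of 16 (since 8 = 0·16 + 8), so 16 ∤ 8.

The forward direction holds; the converse fails.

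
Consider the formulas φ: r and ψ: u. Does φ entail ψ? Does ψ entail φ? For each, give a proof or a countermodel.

Both directions fail.

[⇒] This fails. Under u = F, r = T, the left side is true but the right side is false.

[⇐] This fails. Under u = T, r = F, the left side is false but the right side is true.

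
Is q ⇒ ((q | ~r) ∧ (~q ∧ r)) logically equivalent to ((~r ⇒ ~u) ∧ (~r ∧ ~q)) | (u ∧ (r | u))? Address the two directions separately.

(⇒) This fails. Under u = F, r = T, q = F, the left side is true but the right side is false.

(⇐) This fails. Under u = T, r = F, q = T, the left side is false but the right side is true.

Neither implication holds.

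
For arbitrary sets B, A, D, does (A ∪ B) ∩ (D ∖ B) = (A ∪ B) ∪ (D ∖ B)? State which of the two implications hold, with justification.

(⊇) This inclusion fails. Take B = {1}, A = ∅, D = ∅; then 1 ∈ (A ∪ B) ∪ (D ∖ B) but 1 ∉ (A ∪ B) ∩ (D ∖ B).

(⊆) Let x ∈ (A ∪ B) ∩ (D ∖ B). Then x ∈ A ∩ D and x ∉ B, from which x ∈ (A ∪ B) ∪ (D ∖ B).

(⊆) holds; (⊇) fails.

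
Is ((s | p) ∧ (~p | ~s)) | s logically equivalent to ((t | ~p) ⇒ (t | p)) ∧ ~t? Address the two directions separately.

(⇒) This fails. Under s = T, t = F, p = F, the left side is true but the right side is false.

(⇐) Assume the antecedent. If s is true, ((s | p) ∧ (~p | ~s)) | s reduces to true regardless of the other variables. If s is false, the antecedent forces (s = F, t = F, p = T), and ((s | p) ∧ (~p | ~s)) | s holds there. Either way ((s | p) ∧ (~p | ~s)) | s holds.

Only the reverse direction holds.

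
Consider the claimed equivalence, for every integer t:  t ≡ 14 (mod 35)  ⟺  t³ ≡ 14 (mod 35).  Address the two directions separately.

Forward direction. Suppose t ≡ 14 (mod 35). Write t = 35j + 14. Then (35j + 14)³ = 42875j³ + 51450j² + 20580j + 2744 = 35(1225j³ + 1470j² + 588j + 78) + 14, so t³ ≡ 14 (mod 35).

Converse. Suppose t³ ≡ 14 (mod 35). The only residue r in {0, …, 34} with r³ ≡ 14 (mod 35) is r = 14, so t ≡ 14 (mod 35).

Equivalent; both directions hold.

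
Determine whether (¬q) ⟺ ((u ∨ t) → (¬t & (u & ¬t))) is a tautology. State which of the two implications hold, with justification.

(⇒) This fails. Under t = T, q = F, u = F, the left side is true but the right side is false.

(⇐) This fails. Under t = F, q = T, u = F, the left side is false but the right side is true.

Neither implication holds.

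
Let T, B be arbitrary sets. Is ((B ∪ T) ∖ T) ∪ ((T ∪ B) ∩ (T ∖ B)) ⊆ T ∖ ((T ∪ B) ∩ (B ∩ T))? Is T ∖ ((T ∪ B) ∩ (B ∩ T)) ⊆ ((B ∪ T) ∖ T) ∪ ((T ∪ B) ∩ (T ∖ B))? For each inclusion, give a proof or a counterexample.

(⊆) This inclusion fails. Take T = ∅, B = {1}; then 1 ∈ ((B ∪ T) ∖ T) ∪ ((T ∪ B) ∩ (T ∖ B)) but 1 ∉ T ∖ ((T ∪ B) ∩ (B ∩ T)).

(⊇) Let x ∈ T ∖ ((T ∪ B) ∩ (B ∩ T)). Then x ∈ T and x ∉ B, from which x ∈ ((B ∪ T) ∖ T) ∪ ((T ∪ B) ∩ (T ∖ B)).

The sets are not equal: only the reverse inclusion holds.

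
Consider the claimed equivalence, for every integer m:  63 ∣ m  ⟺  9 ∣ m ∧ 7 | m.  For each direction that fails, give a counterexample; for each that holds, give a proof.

(→) If 63 ∣ m, write m = 63q. Since 63 = 7·9, m = 9·(7q), so 9 ∣ m; and since 63 = 9·7, m = 7·(9q), so 7 ∣ m.

(←) Suppose 9 ∣ m and 7 ∣ m. Any common multiple of 9 and 7 is a multiple of their lcm; here gcd(9, 7) = 1, so lcm(9, 7) = 9·7 = 63, so 63 ∣ m.

Both directions hold; the statement is true.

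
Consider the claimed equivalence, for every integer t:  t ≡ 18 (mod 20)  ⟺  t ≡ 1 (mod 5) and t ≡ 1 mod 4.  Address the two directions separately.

(⟹) This fails: t = 18 gives 18 ≡ 18 (mod 20) but 18 ≡ 3 (mod 5), so the conjunction on the right does not hold.

(⟸) This fails: t = 1 satisfies both congruences on the right (1 ≡ 1 mod 5 and 1 ≡ 1 mod 4) yet 1 ≡ 1 (mod 20), not 18.

Both directions fail.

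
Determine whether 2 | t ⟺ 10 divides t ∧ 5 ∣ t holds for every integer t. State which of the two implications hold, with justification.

(⇒) fails; (⇐) holds.

Converse. Suppose 10 ∣ t and 5 ∣ t. Any common multiple of 10 and 5 is a multiple of their lcm; here lcm(10, 5) = 10·5/gcd(10, 5) = 50/5 = 10, so 10 ∣ t. Since 2 ∣ 10, it follows that 2 ∣ t.

Forward direction. This fails: take t = 2. Certainly 2 ∣ 2, but 10 ∤ 2.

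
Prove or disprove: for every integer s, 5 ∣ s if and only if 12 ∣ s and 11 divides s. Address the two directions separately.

(→) This fails: take s = 5. Certainly 5 ∣ 5, but 12 ∤ 5.

(←) This fails: take s = 132. Both 12 ∣ 132 and 11 ∣ 132, yet 132 is not a multiple of 5 (since 132 = 26·5 + 2), so 5 ∤ 132.

Neither implication holds.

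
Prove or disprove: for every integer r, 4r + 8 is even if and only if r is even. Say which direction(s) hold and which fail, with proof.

(⇒) fails; (⇐) holds.

(→) This fails: take r = 5. Then 4r + 8 = 28, which is even, yet r = 5 is odd, not even.

(←) Suppose r is even. Since 4 is even, 4r is even for every r, so 4r + 8 has the same parity as 8, which is even. Hence 4r + 8 is even.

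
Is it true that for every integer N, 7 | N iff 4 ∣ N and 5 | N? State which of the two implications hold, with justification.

(→) This fails: take N = 7. Certainly 7 ∣ 7, but 4 ∤ 7.

(←) This fails: take N = 20. Both 4 ∣ 20 and 5 ∣ 20, yet 20 is not a multiple of 7 (since 20 = 2·7 + 6), so 7 ∤ 20.

Both directions fail.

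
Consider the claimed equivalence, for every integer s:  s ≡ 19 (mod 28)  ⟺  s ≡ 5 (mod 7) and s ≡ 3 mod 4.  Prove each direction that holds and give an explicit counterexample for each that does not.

[⇒] Suppose s ≡ 19 (mod 28); write s = 28j + 19. Since 7 ∣ 28, reducing mod 7 gives s ≡ 19 ≡ 5 (mod 7); since 4 ∣ 28, reducing mod 4 gives s ≡ 19 ≡ 3 (mod 4).

[⇐] Conversely, if s ≡ 5 (mod 7) and s ≡ 3 (mod 4), then by the Chinese remainder theorem s ≡ 19 (mod 28). This is exactly s ≡ 19 (mod 28).

Both directions hold.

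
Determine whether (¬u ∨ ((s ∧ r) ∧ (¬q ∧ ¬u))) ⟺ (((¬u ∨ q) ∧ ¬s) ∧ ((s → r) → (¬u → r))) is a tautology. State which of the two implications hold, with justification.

(→) This fails. Under r = F, s = F, u = F, q = F, the left side is true but the right side is false.

(←) This fails. Under r = F, s = F, u = T, q = T, the left side is false but the right side is true.

Neither direction holds.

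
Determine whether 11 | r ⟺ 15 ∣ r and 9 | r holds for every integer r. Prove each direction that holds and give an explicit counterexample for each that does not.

Neither implication holds.

(→) This fails: take r = 11. Certainly 11 ∣ 11, but 15 ∤ 11.

(←) This fails: take r = 45. Both 15 ∣ 45 and 9 ∣ 45, yet 45 is not a multiple of 11 (since 45 = 4·11 + 1), so 11 ∤ 45.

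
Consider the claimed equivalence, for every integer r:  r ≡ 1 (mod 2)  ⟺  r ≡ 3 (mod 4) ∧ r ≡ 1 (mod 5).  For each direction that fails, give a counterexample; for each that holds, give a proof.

(⟹) This fails: r = 1 gives 1 ≡ 1 (mod 2) but 1 ≡ 1 (mod 4), so the conjunction on the right does not hold.

(⟸) Conversely, if r ≡ 3 (mod 4) and r ≡ 1 (mod 5), then by the Chinese remainder theorem r ≡ 11 (mod 20). Since 11 ≡ 1 (mod 2) and 2 ∣ 20, we get r ≡ 1 (mod 2).

(⇒) fails; (⇐) holds.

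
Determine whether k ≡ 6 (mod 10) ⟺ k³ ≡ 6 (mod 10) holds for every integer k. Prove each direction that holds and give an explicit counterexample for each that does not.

(→) Suppose k ≡ 6 (mod 10). Write k = 10j + 6. Then (10j + 6)³ = 1000j³ + 1800j² + 1080j + 216 = 10(100j³ + 180j² + 108j + 21) + 6, so k³ ≡ 6 (mod 10).

(←) Conversely, suppose k³ ≡ 6 (mod 10). The only residue r in {0, …, 9} with r³ ≡ 6 (mod 10) is r = 6, so k ≡ 6 (mod 10).

Both implications hold.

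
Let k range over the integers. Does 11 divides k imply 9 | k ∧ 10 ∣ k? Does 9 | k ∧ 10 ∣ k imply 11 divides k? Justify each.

Neither implication holds.

(→) This fails: take k = 11. Certainly 11 ∣ 11, but 9 ∤ 11.

(←) This fails: take k = 90. Both 9 ∣ 90 and 10 ∣ 90, yet 90 is not a multiple of 11 (since 90 = 8·11 + 2), so 11 ∤ 90.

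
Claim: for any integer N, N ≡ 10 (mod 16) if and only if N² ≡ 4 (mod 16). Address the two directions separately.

(⟹) Suppose N ≡ 10 (mod 16). Write N = 16j + 10. Then (16j + 10)² = 256j² + 320j + 100 = 16(16j² + 20j + 6) + 4, so N² ≡ 4 (mod 16).

(⟸) This fails: take N = 2. Then 2² = 4 ≡ 4 (mod 16), yet 2 ≡ 2 (mod 16), not 10.

Not equivalent: only (⇒) holds.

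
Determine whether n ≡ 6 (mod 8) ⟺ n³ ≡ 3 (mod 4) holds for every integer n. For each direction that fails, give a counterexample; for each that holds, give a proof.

(⟹) This fails: take n = 6. Then 6 ≡ 6 (mod 8), but 6³ = 216 ≡ 0 (mod 4), not 3.

(⟸) This fails: take n = 3. Then 3³ = 27 ≡ 3 (mod 4), yet 3 ≡ 3 (mod 8), not 6.

(⇒) fails and (⇐) fails.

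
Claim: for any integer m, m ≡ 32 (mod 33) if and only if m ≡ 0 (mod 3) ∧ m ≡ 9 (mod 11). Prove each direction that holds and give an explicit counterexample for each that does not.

(⟹) This fails: m = 32 gives 32 ≡ 32 (mod 33) but 32 ≡ 2 (mod 3), so the conjunction on the right does not hold.

(⟸) This fails: m = 9 satisfies both congruences on the right (9 ≡ 0 mod 3 and 9 ≡ 9 mod 11) yet 9 ≡ 9 (mod 33), not 32.

(⇒) fails and (⇐) fails.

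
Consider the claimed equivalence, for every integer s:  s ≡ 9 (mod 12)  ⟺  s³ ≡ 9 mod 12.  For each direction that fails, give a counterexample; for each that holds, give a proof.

Forward direction. Suppose s ≡ 9 (mod 12). Write s = 12j + 9. Then (12j + 9)³ = 1728j³ + 3888j² + 2916j + 729 = 12(144j³ + 324j² + 243j + 60) + 9, so s³ ≡ 9 (mod 12).

Converse. For the converse, argue contrapositively. If s ≢ 9 (mod 12), then s is congruent to one of 0, 1, 2, 3, 4, 5, 6, 7, 8, 10, 11 modulo 12, and these give s³ ≡ 0, 1, 8, 3, 4, 5, 0, 7, 8, 4, 11 respectively — never 9.

Both implications hold.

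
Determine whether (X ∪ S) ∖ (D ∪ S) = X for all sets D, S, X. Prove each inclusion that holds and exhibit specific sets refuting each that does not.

(⊆) Let x ∈ (X ∪ S) ∖ (D ∪ S). Then x ∈ X and x ∉ D, S, from which x ∈ X.

(⊇) This inclusion fails. Take D = {1}, S = ∅, X = {1}; then 1 ∈ X but 1 ∉ (X ∪ S) ∖ (D ∪ S).

Only the forward inclusion holds.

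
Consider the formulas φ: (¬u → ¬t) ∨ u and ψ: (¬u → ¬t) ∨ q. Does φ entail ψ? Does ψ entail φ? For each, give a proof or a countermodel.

(⇒) Assume the antecedent. If u is true, (¬u → ¬t) ∨ q reduces to true regardless of the other variables. If u is false, the antecedent forces (u = F, q = F, t = F) or (u = F, q = T, t = F), and (¬u → ¬t) ∨ q holds there. Either way (¬u → ¬t) ∨ q holds.

(⇐) This fails. Under u = F, q = T, t = T, the left side is false but the right side is true.

The forward direction holds; the converse fails.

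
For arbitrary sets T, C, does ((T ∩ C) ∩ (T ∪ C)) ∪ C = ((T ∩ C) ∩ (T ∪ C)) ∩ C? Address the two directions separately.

Only the reverse inclusion holds.

(⟸) Let x ∈ ((T ∩ C) ∩ (T ∪ C)) ∩ C. Then x ∈ T ∩ C, from which x ∈ ((T ∩ C) ∩ (T ∪ C)) ∪ C.

(⟹) This inclusion fails. Take T = ∅, C = {1}; then 1 ∈ ((T ∩ C) ∩ (T ∪ C)) ∪ C but 1 ∉ ((T ∩ C) ∩ (T ∪ C)) ∩ C.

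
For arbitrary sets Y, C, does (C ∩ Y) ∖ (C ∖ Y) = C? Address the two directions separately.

(⊆) Let x ∈ (C ∩ Y) ∖ (C ∖ Y). Then x ∈ Y ∩ C, from which x ∈ C.

(⊇) This inclusion fails. Take Y = ∅, C = {1}; then 1 ∈ C but 1 ∉ (C ∩ Y) ∖ (C ∖ Y).

The sets are not equal: only the forward inclusion holds.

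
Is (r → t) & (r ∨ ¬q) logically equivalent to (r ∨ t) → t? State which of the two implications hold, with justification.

(←) This fails. Under r = F, t = F, q = T, the left side is false but the right side is true.

(→) Assume the antecedent. If r is true, the antecedent forces (r = T, t = T, q = F) or (r = T, t = T, q = T), and (r ∨ t) → t holds there. If r is false, (r ∨ t) → t reduces to true regardless of the other variables. Either way (r ∨ t) → t holds.

(⇒) holds; (⇐) fails.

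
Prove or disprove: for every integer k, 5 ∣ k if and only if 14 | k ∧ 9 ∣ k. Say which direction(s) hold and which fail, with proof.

[⇒] This fails: take k = 5. Certainly 5 ∣ 5, but 14 ∤ 5.

[⇐] This fails: take k = 126. Both 14 ∣ 126 and 9 ∣ 126, yet 126 is not a multiple of 5 (since 126 = 25·5 + 1), so 5 ∤ 126.

(⇒) fails and (⇐) fails.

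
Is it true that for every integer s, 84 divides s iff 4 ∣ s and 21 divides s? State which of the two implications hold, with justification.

Both directions hold.

Forward direction. If 84 ∣ s, write s = 84q. Since 84 = 21·4, s = 4·(21q), so 4 ∣ s; and since 84 = 4·21, s = 21·(4q), so 21 ∣ s.

Converse. Suppose 4 ∣ s and 21 ∣ s. Any common multiple of 4 and 21 is a multiple of their lcm; here gcd(4, 21) = 1, so lcm(4, 21) = 4·21 = 84, so 84 ∣ s.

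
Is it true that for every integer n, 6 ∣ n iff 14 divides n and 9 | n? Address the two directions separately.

(→) This fails: take n = 6. Certainly 6 ∣ 6, but 14 ∤ 6.

(←) Suppose 14 ∣ n and 9 ∣ n. Any common multiple of 14 and 9 is a multiple of their lcm; here gcd(14, 9) = 1, so lcm(14, 9) = 14·9 = 126, so 126 ∣ n. Since 6 ∣ 126, it follows that 6 ∣ n.

The forward direction fails; the converse holds.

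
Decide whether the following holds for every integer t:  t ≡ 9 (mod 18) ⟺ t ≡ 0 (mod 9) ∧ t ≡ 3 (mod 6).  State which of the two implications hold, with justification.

Forward direction. Suppose t ≡ 9 (mod 18); write t = 18j + 9. Since 9 ∣ 18, reducing mod 9 gives t ≡ 9 ≡ 0 (mod 9); since 6 ∣ 18, reducing mod 6 gives t ≡ 9 ≡ 3 (mod 6).

Converse. If t ≡ 0 (mod 9) and t ≡ 3 (mod 6), then by the Chinese remainder theorem t ≡ 9 (mod 18). This is exactly t ≡ 9 (mod 18).

Equivalent; both directions hold.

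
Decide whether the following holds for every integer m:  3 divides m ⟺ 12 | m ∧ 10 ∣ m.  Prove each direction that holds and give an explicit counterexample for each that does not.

(⟸) Suppose 12 ∣ m and 10 ∣ m. Any common multiple of 12 and 10 is a multiple of their lcm; here lcm(12, 10) = 12·10/gcd(12, 10) = 120/2 = 60, so 60 ∣ m. Since 3 ∣ 60, it follows that 3 ∣ m.

(⟹) This fails: take m = 3. Certainly 3 ∣ 3, but 12 ∤ 3.

Only the reverse direction holds.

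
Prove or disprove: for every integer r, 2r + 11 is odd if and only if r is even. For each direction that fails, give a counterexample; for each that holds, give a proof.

Only the converse holds.

[⇒] This fails: take r = 3. Then 2r + 11 = 17, which is odd, yet r = 3 is odd, not even.

[⇐] Suppose r is even. Since 2 is even, 2r is even for every r, so 2r + 11 has the same parity as 11, which is odd. Hence 2r + 11 is odd.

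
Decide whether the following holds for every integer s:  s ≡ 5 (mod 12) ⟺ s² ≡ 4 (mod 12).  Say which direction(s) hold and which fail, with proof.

[⇒] This fails: take s = 5. Then 5 ≡ 5 (mod 12), but 5² = 25 ≡ 1 (mod 12), not 4.

[⇐] This fails: take s = 2. Then 2² = 4 ≡ 4 (mod 12), yet 2 ≡ 2 (mod 12), not 5.

Both directions fail.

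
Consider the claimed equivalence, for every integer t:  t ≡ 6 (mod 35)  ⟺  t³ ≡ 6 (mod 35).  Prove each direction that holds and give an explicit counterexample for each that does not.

[⇒] Suppose t ≡ 6 (mod 35). Write t = 35j + 6. Then (35j + 6)³ = 42875j³ + 22050j² + 3780j + 216 = 35(1225j³ + 630j² + 108j + 6) + 6, so t³ ≡ 6 (mod 35).

[⇐] This fails: take t = 26. Then 26³ = 17576 ≡ 6 (mod 35), yet 26 ≡ 26 (mod 35), not 6.

Only the forward direction holds.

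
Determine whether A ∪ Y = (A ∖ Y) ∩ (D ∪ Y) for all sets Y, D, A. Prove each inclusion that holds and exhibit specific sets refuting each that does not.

(⊆) fails; (⊇) holds.

Forward inclusion. This inclusion fails. Take Y = {1}, D = ∅, A = ∅; then 1 ∈ A ∪ Y but 1 ∉ (A ∖ Y) ∩ (D ∪ Y).

Reverse inclusion. Let x ∈ (A ∖ Y) ∩ (D ∪ Y). Then x ∈ D ∩ A and x ∉ Y, from which x ∈ A ∪ Y.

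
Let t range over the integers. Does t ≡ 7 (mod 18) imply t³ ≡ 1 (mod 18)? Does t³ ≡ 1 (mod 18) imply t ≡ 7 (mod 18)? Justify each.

(⟸) This fails: take t = 1. Then 1³ = 1 ≡ 1 (mod 18), yet 1 ≡ 1 (mod 18), not 7.

(⟹) Suppose t ≡ 7 (mod 18). Write t = 18j + 7. Then (18j + 7)³ = 5832j³ + 6804j² + 2646j + 343 = 18(324j³ + 378j² + 147j + 19) + 1, so t³ ≡ 1 (mod 18).

The forward direction holds; the converse fails.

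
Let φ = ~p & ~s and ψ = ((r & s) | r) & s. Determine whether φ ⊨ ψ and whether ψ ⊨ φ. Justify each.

Neither implication holds.

(→) This fails. Under r = F, s = F, p = F, the left side is true but the right side is false.

(←) This fails. Under r = T, s = T, p = F, the left side is false but the right side is true.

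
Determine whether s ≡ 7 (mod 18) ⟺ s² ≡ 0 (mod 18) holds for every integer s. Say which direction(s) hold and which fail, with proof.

(⇒) This fails: take s = 7. Then 7 ≡ 7 (mod 18), but 7² = 49 ≡ 13 (mod 18), not 0.

(⇐) This fails: take s = 0. Then 0² = 0 ≡ 0 (mod 18), yet 0 ≡ 0 (mod 18), not 7.

(⇒) fails and (⇐) fails.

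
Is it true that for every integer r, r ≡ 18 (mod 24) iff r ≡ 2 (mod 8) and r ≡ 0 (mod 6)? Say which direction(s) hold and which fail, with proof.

Equivalent; both directions hold.

Forward direction. Suppose r ≡ 18 (mod 24); write r = 24j + 18. Since 8 ∣ 24, reducing mod 8 gives r ≡ 18 ≡ 2 (mod 8); since 6 ∣ 24, reducing mod 6 gives r ≡ 18 ≡ 0 (mod 6).

Converse. If r ≡ 2 (mod 8) and r ≡ 0 (mod 6), then by the Chinese remainder theorem r ≡ 18 (mod 24). This is exactly r ≡ 18 (mod 24).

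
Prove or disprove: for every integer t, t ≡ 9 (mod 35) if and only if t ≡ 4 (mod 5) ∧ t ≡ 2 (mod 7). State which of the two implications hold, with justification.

(⇒) Suppose t ≡ 9 (mod 35); write t = 35j + 9. Since 5 ∣ 35, reducing mod 5 gives t ≡ 9 ≡ 4 (mod 5); since 7 ∣ 35, reducing mod 7 gives t ≡ 9 ≡ 2 (mod 7).

(⇐) Conversely, if t ≡ 4 (mod 5) and t ≡ 2 (mod 7), then by the Chinese remainder theorem t ≡ 9 (mod 35). This is exactly t ≡ 9 (mod 35).

Both implications hold.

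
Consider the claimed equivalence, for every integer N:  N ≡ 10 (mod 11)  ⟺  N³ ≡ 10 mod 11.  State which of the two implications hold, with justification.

Both directions hold; the statement is true.

[⇐] Suppose N³ ≡ 10 (mod 11). The only residue r in {0, …, 10} with r³ ≡ 10 (mod 11) is r = 10, so N ≡ 10 (mod 11).

[⇒] Suppose N ≡ 10 (mod 11). Write N = 11j + 10. Then (11j + 10)³ = 1331j³ + 3630j² + 3300j + 1000 = 11(121j³ + 330j² + 300j + 90) + 10, so N³ ≡ 10 (mod 11).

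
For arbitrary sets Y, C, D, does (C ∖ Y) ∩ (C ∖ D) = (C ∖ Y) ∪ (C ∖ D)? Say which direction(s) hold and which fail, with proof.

(⟸) This inclusion fails. Take Y = {1}, C = {1}, D = ∅; then 1 ∈ (C ∖ Y) ∪ (C ∖ D) but 1 ∉ (C ∖ Y) ∩ (C ∖ D).

(⟹) Let x ∈ (C ∖ Y) ∩ (C ∖ D). Then x ∈ C and x ∉ Y, D, from which x ∈ (C ∖ Y) ∪ (C ∖ D).

The sets are not equal: only the forward inclusion holds.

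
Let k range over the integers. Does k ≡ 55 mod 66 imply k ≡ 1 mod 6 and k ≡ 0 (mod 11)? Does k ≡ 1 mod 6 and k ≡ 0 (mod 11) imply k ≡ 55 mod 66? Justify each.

(→) Suppose k ≡ 55 (mod 66); write k = 66j + 55. Since 6 ∣ 66, reducing mod 6 gives k ≡ 55 ≡ 1 (mod 6); since 11 ∣ 66, reducing mod 11 gives k ≡ 55 ≡ 0 (mod 11).

(←) Conversely, if k ≡ 1 (mod 6) and k ≡ 0 (mod 11), then by the Chinese remainder theorem k ≡ 55 (mod 66). This is exactly k ≡ 55 (mod 66).

Both implications hold.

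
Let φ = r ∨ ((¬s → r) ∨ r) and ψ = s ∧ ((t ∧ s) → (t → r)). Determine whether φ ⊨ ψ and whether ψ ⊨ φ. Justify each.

Only the reverse direction holds.

(⇒) This fails. Under s = T, t = T, r = F, the left side is true but the right side is false.

(⇐) Assume the antecedent. If s is true, r ∨ ((¬s → r) ∨ r) reduces to true regardless of the other variables. If s is false, the antecedent cannot hold. Either way r ∨ ((¬s → r) ∨ r) holds.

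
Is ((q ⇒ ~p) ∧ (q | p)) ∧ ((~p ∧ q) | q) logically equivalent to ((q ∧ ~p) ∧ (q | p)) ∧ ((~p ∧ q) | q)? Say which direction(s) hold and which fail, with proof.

(⟹) Assume the antecedent. If q is true, the antecedent forces (q = T, p = F), and the consequent holds there. If q is false, the antecedent cannot hold. Either way the consequent holds.

(⟸) Assume the antecedent. If q is true, the antecedent forces (q = T, p = F), and the consequent holds there. If q is false, the antecedent cannot hold. Either way the consequent holds.

Both implications hold.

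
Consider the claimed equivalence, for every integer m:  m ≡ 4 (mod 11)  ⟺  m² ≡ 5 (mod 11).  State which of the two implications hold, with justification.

Only the forward direction holds.

Forward direction. Suppose m ≡ 4 (mod 11). Write m = 11j + 4. Then (11j + 4)² = 121j² + 88j + 16 = 11(11j² + 8j + 1) + 5, so m² ≡ 5 (mod 11).

Converse. This fails: take m = 7. Then 7² = 49 ≡ 5 (mod 11), yet 7 ≡ 7 (mod 11), not 4.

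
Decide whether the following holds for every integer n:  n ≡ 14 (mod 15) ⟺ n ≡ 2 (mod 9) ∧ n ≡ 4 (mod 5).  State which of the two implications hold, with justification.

Only the reverse direction holds.

(⟸) If n ≡ 2 (mod 9) and n ≡ 4 (mod 5), then by the Chinese remainder theorem n ≡ 29 (mod 45). Since 29 ≡ 14 (mod 15) and 15 ∣ 45, we get n ≡ 14 (mod 15).

(⟹) This fails: n = 44 gives 44 ≡ 14 (mod 15) but 44 ≡ 8 (mod 9), so the conjunction on the right does not hold.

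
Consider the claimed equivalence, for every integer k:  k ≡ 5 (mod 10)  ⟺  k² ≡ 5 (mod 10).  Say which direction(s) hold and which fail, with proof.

(⟹) Suppose k ≡ 5 (mod 10). Write k = 10j + 5. Then (10j + 5)² = 100j² + 100j + 25 = 10(10j² + 10j + 2) + 5, so k² ≡ 5 (mod 10).

(⟸) Conversely, suppose k² ≡ 5 (mod 10). The only residue r in {0, …, 9} with r² ≡ 5 (mod 10) is r = 5, so k ≡ 5 (mod 10).

Both directions hold.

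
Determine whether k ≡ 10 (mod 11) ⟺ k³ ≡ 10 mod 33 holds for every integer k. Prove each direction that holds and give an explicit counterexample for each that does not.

(⇒) fails; (⇐) holds.

(⟹) This fails: take k = 21. Then 21 ≡ 10 (mod 11), but 21³ = 9261 ≡ 21 (mod 33), not 10.

(⟸) Conversely, the residues r modulo 33 with r³ ≡ 10 (mod 33) are exactly {10}, and each is ≡ 10 (mod 11).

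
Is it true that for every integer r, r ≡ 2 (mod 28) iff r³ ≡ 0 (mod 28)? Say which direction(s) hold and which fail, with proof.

(⟹) This fails: take r = 2. Then 2 ≡ 2 (mod 28), but 2³ = 8 ≡ 8 (mod 28), not 0.

(⟸) This fails: take r = 0. Then 0³ = 0 ≡ 0 (mod 28), yet 0 ≡ 0 (mod 28), not 2.

Neither implication holds.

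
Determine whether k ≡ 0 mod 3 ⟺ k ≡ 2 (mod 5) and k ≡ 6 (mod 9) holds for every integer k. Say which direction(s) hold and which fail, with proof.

The forward direction fails; the converse holds.

(⟹) This fails: k = 0 gives 0 ≡ 0 (mod 3) but 0 ≡ 0 (mod 5), so the conjunction on the right does not hold.

(⟸) Conversely, if k ≡ 2 (mod 5) and k ≡ 6 (mod 9), then by the Chinese remainder theorem k ≡ 42 (mod 45). Since 42 ≡ 0 (mod 3) and 3 ∣ 45, we get k ≡ 0 (mod 3).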